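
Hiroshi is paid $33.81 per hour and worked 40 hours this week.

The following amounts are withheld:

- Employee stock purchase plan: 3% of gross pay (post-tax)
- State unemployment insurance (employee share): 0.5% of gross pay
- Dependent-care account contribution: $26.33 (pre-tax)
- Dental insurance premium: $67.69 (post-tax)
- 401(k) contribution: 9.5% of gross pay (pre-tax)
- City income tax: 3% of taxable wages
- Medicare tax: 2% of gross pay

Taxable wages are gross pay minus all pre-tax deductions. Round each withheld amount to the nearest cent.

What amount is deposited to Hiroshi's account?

Gross pay: 40 × $33.81 = $1352.40
401(k) contribution: $1352.40 × 0.095 = $128.48
Dependent-care account contribution: $26.33
Pre-tax total = $128.48 + $26.33 = $154.81
Taxable wages = $1352.40 − $154.81 = $1197.59
City income tax: $1197.59 × 0.03 = $35.93
Medicare tax: $1352.40 × 0.02 = $27.05
State unemployment insurance (employee share): $1352.40 × 0.005 = $6.76
Employee stock purchase plan: $1352.40 × 0.03 = $40.57
Dental insurance premium: $67.69
Total deductions = $128.48 + $26.33 + $35.93 + $27.05 + $6.76 + $40.57 + $67.69 = $332.81
Net pay = $1352.40 − $332.81 = $1019.59

$1019.59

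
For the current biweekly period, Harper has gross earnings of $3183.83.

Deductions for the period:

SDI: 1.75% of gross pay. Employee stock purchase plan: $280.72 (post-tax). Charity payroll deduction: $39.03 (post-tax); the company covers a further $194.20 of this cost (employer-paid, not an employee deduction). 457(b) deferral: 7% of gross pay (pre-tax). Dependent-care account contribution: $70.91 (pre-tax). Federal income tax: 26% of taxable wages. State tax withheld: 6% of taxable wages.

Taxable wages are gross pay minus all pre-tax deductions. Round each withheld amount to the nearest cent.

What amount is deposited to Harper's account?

$1589.77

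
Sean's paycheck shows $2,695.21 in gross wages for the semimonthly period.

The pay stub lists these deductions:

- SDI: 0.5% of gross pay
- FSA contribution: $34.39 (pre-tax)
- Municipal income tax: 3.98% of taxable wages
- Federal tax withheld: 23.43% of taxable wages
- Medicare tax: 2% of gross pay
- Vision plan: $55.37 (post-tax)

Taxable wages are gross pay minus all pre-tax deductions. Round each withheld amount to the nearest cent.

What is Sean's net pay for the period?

$1,808.74

FSA contribution: $34.39
Taxable wages = $2,695.21 − $34.39 = $2,660.82
Municipal income tax: $2,660.82 × 0.0398 = $105.90
Federal tax withheld: $2,660.82 × 0.2343 = $623.43
Medicare tax: $2,695.21 × 0.02 = $53.90
SDI: $2,695.21 × 0.005 = $13.48
Vision plan: $55.37
Total deductions = $34.39 + $105.90 + $623.43 + $53.90 + $13.48 + $55.37 = $886.47
Net pay = $2,695.21 − $886.47 = $1,808.74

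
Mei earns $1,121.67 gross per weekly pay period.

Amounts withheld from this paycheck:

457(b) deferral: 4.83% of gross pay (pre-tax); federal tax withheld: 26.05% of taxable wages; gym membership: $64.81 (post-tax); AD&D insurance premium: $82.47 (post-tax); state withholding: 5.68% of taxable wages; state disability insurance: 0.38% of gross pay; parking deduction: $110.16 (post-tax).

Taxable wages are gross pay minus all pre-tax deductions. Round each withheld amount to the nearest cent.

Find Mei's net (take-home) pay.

$467.08

457(b) deferral: $1,121.67 × 0.0483 = $54.18
Taxable wages = $1,121.67 − $54.18 = $1,067.49
Federal tax withheld: $1,067.49 × 0.2605 = $278.08
State withholding: $1,067.49 × 0.0568 = $60.63
State disability insurance: $1,121.67 × 0.0038 = $4.26
Gym membership: $64.81
Parking deduction: $110.16
AD&D insurance premium: $82.47
Total deductions = $54.18 + $278.08 + $60.63 + $4.26 + $64.81 + $110.16 + $82.47 = $654.59
Net pay = $1,121.67 − $654.59 = $467.08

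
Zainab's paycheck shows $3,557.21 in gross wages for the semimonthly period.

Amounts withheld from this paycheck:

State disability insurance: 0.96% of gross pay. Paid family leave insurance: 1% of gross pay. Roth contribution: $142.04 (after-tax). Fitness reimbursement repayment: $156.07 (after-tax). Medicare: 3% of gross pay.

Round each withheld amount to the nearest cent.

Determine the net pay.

$3,082.66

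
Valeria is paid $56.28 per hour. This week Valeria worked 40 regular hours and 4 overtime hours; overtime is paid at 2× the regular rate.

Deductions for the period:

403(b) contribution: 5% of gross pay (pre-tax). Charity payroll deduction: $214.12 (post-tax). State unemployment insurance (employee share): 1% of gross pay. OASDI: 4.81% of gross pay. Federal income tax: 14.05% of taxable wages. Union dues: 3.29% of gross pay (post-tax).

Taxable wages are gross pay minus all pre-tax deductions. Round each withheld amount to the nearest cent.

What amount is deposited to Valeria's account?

Regular pay: 40 × $56.28 = $2,251.20
Overtime pay: 4 × $56.28 × 2 = $450.24
Gross pay = $2,251.20 + $450.24 = $2,701.44
403(b) contribution: $2,701.44 × 0.05 = $135.07
Taxable wages = $2,701.44 − $135.07 = $2,566.37
Federal income tax: $2,566.37 × 0.1405 = $360.57
OASDI: $2,701.44 × 0.0481 = $129.94
State unemployment insurance (employee share): $2,701.44 × 0.01 = $27.01
Charity payroll deduction: $214.12
Union dues: $2,701.44 × 0.0329 = $88.88
Total deductions = $135.07 + $360.57 + $129.94 + $27.01 + $214.12 + $88.88 = $955.59
Net pay = $2,701.44 − $955.59 = $1,745.85

$1,745.85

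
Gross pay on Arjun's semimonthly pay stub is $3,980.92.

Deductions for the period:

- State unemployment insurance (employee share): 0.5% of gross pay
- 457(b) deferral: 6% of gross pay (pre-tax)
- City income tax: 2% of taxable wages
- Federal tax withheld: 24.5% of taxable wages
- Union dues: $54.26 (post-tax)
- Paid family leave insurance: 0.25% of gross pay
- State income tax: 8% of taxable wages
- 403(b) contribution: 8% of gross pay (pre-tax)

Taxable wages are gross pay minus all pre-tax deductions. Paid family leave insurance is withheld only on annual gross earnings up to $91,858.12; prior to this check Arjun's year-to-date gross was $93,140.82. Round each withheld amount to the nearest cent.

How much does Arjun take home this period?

457(b) deferral: $3,980.92 × 0.06 = $238.86
403(b) contribution: $3,980.92 × 0.08 = $318.47
Pre-tax total = $238.86 + $318.47 = $557.33
Taxable wages = $3,980.92 − $557.33 = $3,423.59
City income tax: $3,423.59 × 0.02 = $68.47
State income tax: $3,423.59 × 0.08 = $273.89
Federal tax withheld: $3,423.59 × 0.245 = $838.78
Paid family leave insurance: annual cap $91,858.12 already reached (YTD $93,140.82), so $0.00
State unemployment insurance (employee share): $3,980.92 × 0.005 = $19.90
Union dues: $54.26
Total deductions = $238.86 + $318.47 + $68.47 + $273.89 + $838.78 + $0.00 + $19.90 + $54.26 = $1,812.63
Net pay = $3,980.92 − $1,812.63 = $2,168.29

$2,168.29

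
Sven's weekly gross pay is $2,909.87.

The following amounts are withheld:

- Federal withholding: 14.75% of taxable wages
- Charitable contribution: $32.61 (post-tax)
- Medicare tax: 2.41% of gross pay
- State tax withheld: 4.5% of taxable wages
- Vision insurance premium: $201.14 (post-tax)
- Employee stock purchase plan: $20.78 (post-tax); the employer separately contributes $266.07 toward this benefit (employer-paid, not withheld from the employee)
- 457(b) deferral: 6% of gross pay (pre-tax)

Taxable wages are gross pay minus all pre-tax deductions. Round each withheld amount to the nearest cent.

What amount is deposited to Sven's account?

457(b) deferral: $2,909.87 × 0.06 = $174.59
Taxable wages = $2,909.87 − $174.59 = $2,735.28
State tax withheld: $2,735.28 × 0.045 = $123.09
Federal withholding: $2,735.28 × 0.1475 = $403.45
Medicare tax: $2,909.87 × 0.0241 = $70.13
Employee stock purchase plan: $20.78
Vision insurance premium: $201.14
Charitable contribution: $32.61
(Employer's $266.07 toward employee stock purchase plan is not withheld from the employee.)
Total deductions = $174.59 + $123.09 + $403.45 + $70.13 + $20.78 + $201.14 + $32.61 = $1,025.79
Net pay = $2,909.87 − $1,025.79 = $1,884.08

$1,884.08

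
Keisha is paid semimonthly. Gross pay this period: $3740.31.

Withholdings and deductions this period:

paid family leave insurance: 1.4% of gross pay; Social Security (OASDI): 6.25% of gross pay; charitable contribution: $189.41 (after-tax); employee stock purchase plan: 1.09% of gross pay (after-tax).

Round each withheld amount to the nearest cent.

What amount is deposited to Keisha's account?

$3224.00

Social Security (OASDI): $3740.31 × 0.0625 = $233.77
Paid family leave insurance: $3740.31 × 0.014 = $52.36
Charitable contribution: $189.41
Employee stock purchase plan: $3740.31 × 0.0109 = $40.77
Total deductions = $233.77 + $52.36 + $189.41 + $40.77 = $516.31
Net pay = $3740.31 − $516.31 = $3224.00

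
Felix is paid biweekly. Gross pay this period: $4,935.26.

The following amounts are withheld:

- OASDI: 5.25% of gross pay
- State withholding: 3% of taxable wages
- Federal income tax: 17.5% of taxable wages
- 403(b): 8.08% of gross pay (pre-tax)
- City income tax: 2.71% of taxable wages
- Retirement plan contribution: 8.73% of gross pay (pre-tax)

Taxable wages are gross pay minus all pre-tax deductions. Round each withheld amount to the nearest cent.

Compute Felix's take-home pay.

403(b): $4,935.26 × 0.0808 = $398.77
Retirement plan contribution: $4,935.26 × 0.0873 = $430.85
Pre-tax total = $398.77 + $430.85 = $829.62
Taxable wages = $4,935.26 − $829.62 = $4,105.64
Federal income tax: $4,105.64 × 0.175 = $718.49
City income tax: $4,105.64 × 0.0271 = $111.26
State withholding: $4,105.64 × 0.03 = $123.17
OASDI: $4,935.26 × 0.0525 = $259.10
Total deductions = $398.77 + $430.85 + $718.49 + $111.26 + $123.17 + $259.10 = $2,041.64
Net pay = $4,935.26 − $2,041.64 = $2,893.62

$2,893.62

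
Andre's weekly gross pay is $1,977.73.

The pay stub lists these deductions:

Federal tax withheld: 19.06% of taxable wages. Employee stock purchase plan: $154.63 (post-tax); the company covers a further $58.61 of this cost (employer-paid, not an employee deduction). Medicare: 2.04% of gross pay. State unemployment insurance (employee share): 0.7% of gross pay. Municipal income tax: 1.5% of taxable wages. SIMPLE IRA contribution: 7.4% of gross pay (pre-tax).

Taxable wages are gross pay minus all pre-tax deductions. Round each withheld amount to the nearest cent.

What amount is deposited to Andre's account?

SIMPLE IRA contribution: $1,977.73 × 0.074 = $146.35
Taxable wages = $1,977.73 − $146.35 = $1,831.38
Federal tax withheld: $1,831.38 × 0.1906 = $349.06
Municipal income tax: $1,831.38 × 0.015 = $27.47
State unemployment insurance (employee share): $1,977.73 × 0.007 = $13.84
Medicare: $1,977.73 × 0.0204 = $40.35
Employee stock purchase plan: $154.63
(Employer's $58.61 toward employee stock purchase plan is not withheld from the employee.)
Total deductions = $146.35 + $349.06 + $27.47 + $13.84 + $40.35 + $154.63 = $731.70
Net pay = $1,977.73 − $731.70 = $1,246.03

$1,246.03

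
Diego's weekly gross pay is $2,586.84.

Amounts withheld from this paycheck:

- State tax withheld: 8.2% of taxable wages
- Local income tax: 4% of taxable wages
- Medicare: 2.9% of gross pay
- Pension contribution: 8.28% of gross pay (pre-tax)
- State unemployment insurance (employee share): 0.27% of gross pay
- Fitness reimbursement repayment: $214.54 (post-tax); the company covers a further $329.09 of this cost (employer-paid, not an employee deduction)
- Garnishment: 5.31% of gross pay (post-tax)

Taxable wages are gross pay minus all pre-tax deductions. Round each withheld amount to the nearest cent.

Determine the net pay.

$1,649.28

Pension contribution: $2,586.84 × 0.0828 = $214.19
Taxable wages = $2,586.84 − $214.19 = $2,372.65
Local income tax: $2,372.65 × 0.04 = $94.91
State tax withheld: $2,372.65 × 0.082 = $194.56
Medicare: $2,586.84 × 0.029 = $75.02
State unemployment insurance (employee share): $2,586.84 × 0.0027 = $6.98
Garnishment: $2,586.84 × 0.0531 = $137.36
Fitness reimbursement repayment: $214.54
(Employer's $329.09 toward fitness reimbursement repayment is not withheld from the employee.)
Total deductions = $214.19 + $94.91 + $194.56 + $75.02 + $6.98 + $137.36 + $214.54 = $937.56
Net pay = $2,586.84 − $937.56 = $1,649.28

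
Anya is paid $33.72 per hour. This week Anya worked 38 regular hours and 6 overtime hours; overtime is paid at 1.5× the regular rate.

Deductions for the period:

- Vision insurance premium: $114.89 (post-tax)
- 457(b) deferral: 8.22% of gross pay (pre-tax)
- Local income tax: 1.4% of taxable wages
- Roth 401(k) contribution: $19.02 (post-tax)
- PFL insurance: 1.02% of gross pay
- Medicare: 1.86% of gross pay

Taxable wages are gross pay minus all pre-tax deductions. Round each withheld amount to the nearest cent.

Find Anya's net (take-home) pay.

$1,254.65

Regular pay: 38 × $33.72 = $1,281.36
Overtime pay: 6 × $33.72 × 1.5 = $303.48
Gross pay = $1,281.36 + $303.48 = $1,584.84
457(b) deferral: $1,584.84 × 0.0822 = $130.27
Taxable wages = $1,584.84 − $130.27 = $1,454.57
Local income tax: $1,454.57 × 0.014 = $20.36
PFL insurance: $1,584.84 × 0.0102 = $16.17
Medicare: $1,584.84 × 0.0186 = $29.48
Vision insurance premium: $114.89
Roth 401(k) contribution: $19.02
Total deductions = $130.27 + $20.36 + $16.17 + $29.48 + $114.89 + $19.02 = $330.19
Net pay = $1,584.84 − $330.19 = $1,254.65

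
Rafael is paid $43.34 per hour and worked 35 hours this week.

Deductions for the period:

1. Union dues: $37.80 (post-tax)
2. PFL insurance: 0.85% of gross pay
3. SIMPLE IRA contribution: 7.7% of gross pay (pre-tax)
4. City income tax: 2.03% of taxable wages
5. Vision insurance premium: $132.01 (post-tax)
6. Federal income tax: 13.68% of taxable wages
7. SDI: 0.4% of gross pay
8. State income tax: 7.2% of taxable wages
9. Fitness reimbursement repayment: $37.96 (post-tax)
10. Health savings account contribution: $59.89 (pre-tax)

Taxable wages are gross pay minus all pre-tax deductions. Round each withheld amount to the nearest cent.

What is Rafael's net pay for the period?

Gross pay: 35 × $43.34 = $1516.90
Health savings account contribution: $59.89
SIMPLE IRA contribution: $1516.90 × 0.077 = $116.80
Pre-tax total = $59.89 + $116.80 = $176.69
Taxable wages = $1516.90 − $176.69 = $1340.21
State income tax: $1340.21 × 0.072 = $96.50
City income tax: $1340.21 × 0.0203 = $27.21
Federal income tax: $1340.21 × 0.1368 = $183.34
PFL insurance: $1516.90 × 0.0085 = $12.89
SDI: $1516.90 × 0.004 = $6.07
Vision insurance premium: $132.01
Fitness reimbursement repayment: $37.96
Union dues: $37.80
Total deductions = $59.89 + $116.80 + $96.50 + $27.21 + $183.34 + $12.89 + $6.07 + $132.01 + $37.96 + $37.80 = $710.47
Net pay = $1516.90 − $710.47 = $806.43

$806.43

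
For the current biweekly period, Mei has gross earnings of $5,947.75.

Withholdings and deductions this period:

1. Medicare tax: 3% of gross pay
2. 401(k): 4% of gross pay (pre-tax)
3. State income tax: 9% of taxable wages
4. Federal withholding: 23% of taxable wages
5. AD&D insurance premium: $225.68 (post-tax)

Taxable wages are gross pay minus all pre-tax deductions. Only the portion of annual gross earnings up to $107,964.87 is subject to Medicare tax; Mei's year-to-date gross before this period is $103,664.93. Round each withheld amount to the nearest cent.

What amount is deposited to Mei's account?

401(k): $5,947.75 × 0.04 = $237.91
Taxable wages = $5,947.75 − $237.91 = $5,709.84
Federal withholding: $5,709.84 × 0.23 = $1,313.26
State income tax: $5,709.84 × 0.09 = $513.89
Medicare tax: only $107,964.87 − $103,664.93 = $4,299.94 of this check is subject → $4,299.94 × 0.03 = $129.00
AD&D insurance premium: $225.68
Total deductions = $237.91 + $1,313.26 + $513.89 + $129.00 + $225.68 = $2,419.74
Net pay = $5,947.75 − $2,419.74 = $3,528.01

$3,528.01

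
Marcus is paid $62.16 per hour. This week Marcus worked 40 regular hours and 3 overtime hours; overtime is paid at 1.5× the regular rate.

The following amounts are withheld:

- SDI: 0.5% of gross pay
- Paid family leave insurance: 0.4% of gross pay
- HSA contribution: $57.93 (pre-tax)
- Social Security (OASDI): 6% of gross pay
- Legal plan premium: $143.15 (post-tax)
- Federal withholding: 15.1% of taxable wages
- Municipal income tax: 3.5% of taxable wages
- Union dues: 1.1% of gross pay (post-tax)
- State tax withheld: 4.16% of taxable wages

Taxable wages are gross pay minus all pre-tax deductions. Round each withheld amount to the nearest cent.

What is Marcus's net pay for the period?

Regular pay: 40 × $62.16 = $2,486.40
Overtime pay: 3 × $62.16 × 1.5 = $279.72
Gross pay = $2,486.40 + $279.72 = $2,766.12
HSA contribution: $57.93
Taxable wages = $2,766.12 − $57.93 = $2,708.19
Municipal income tax: $2,708.19 × 0.035 = $94.79
Federal withholding: $2,708.19 × 0.151 = $408.94
State tax withheld: $2,708.19 × 0.0416 = $112.66
SDI: $2,766.12 × 0.005 = $13.83
Social Security (OASDI): $2,766.12 × 0.06 = $165.97
Paid family leave insurance: $2,766.12 × 0.004 = $11.06
Union dues: $2,766.12 × 0.011 = $30.43
Legal plan premium: $143.15
Total deductions = $57.93 + $94.79 + $408.94 + $112.66 + $13.83 + $165.97 + $11.06 + $30.43 + $143.15 = $1,038.76
Net pay = $2,766.12 − $1,038.76 = $1,727.36

$1,727.36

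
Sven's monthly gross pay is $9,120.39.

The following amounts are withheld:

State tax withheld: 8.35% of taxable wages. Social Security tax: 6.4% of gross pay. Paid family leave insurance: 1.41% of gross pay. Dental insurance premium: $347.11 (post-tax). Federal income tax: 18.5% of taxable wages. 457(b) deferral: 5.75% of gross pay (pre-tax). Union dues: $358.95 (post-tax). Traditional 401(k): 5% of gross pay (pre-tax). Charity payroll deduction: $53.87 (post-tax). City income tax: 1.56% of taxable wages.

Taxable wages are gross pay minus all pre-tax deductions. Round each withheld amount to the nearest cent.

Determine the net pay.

Traditional 401(k): $9,120.39 × 0.05 = $456.02
457(b) deferral: $9,120.39 × 0.0575 = $524.42
Pre-tax total = $456.02 + $524.42 = $980.44
Taxable wages = $9,120.39 − $980.44 = $8,139.95
Federal income tax: $8,139.95 × 0.185 = $1,505.89
State tax withheld: $8,139.95 × 0.0835 = $679.69
City income tax: $8,139.95 × 0.0156 = $126.98
Paid family leave insurance: $9,120.39 × 0.0141 = $128.60
Social Security tax: $9,120.39 × 0.064 = $583.70
Dental insurance premium: $347.11
Charity payroll deduction: $53.87
Union dues: $358.95
Total deductions = $456.02 + $524.42 + $1,505.89 + $679.69 + $126.98 + $128.60 + $583.70 + $347.11 + $53.87 + $358.95 = $4,765.23
Net pay = $9,120.39 − $4,765.23 = $4,355.16

$4,355.16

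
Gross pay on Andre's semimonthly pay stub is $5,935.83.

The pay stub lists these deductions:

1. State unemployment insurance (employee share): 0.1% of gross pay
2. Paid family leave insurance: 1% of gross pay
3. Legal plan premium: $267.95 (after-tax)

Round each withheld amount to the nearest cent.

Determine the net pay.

Paid family leave insurance: $5,935.83 × 0.01 = $59.36
State unemployment insurance (employee share): $5,935.83 × 0.001 = $5.94
Legal plan premium: $267.95
Total deductions = $59.36 + $5.94 + $267.95 = $333.25
Net pay = $5,935.83 − $333.25 = $5,602.58

$5,602.58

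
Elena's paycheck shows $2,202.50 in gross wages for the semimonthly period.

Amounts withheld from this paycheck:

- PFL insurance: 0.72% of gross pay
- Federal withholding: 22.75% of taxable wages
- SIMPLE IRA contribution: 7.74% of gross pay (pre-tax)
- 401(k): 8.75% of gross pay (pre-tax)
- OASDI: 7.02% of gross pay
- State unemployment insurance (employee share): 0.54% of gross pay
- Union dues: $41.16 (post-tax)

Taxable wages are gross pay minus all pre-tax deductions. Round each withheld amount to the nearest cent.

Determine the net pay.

401(k): $2,202.50 × 0.0875 = $192.72
SIMPLE IRA contribution: $2,202.50 × 0.0774 = $170.47
Pre-tax total = $192.72 + $170.47 = $363.19
Taxable wages = $2,202.50 − $363.19 = $1,839.31
Federal withholding: $1,839.31 × 0.2275 = $418.44
PFL insurance: $2,202.50 × 0.0072 = $15.86
State unemployment insurance (employee share): $2,202.50 × 0.0054 = $11.89
OASDI: $2,202.50 × 0.0702 = $154.62
Union dues: $41.16
Total deductions = $192.72 + $170.47 + $418.44 + $15.86 + $11.89 + $154.62 + $41.16 = $1,005.16
Net pay = $2,202.50 − $1,005.16 = $1,197.34

$1,197.34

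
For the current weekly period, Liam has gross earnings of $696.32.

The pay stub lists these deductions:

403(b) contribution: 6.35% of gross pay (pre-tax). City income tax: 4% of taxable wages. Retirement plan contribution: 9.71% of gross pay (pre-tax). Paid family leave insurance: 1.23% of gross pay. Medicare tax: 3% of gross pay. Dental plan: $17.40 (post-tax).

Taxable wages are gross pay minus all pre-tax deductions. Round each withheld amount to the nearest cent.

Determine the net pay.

$514.26

Retirement plan contribution: $696.32 × 0.0971 = $67.61
403(b) contribution: $696.32 × 0.0635 = $44.22
Pre-tax total = $67.61 + $44.22 = $111.83
Taxable wages = $696.32 − $111.83 = $584.49
City income tax: $584.49 × 0.04 = $23.38
Medicare tax: $696.32 × 0.03 = $20.89
Paid family leave insurance: $696.32 × 0.0123 = $8.56
Dental plan: $17.40
Total deductions = $67.61 + $44.22 + $23.38 + $20.89 + $8.56 + $17.40 = $182.06
Net pay = $696.32 − $182.06 = $514.26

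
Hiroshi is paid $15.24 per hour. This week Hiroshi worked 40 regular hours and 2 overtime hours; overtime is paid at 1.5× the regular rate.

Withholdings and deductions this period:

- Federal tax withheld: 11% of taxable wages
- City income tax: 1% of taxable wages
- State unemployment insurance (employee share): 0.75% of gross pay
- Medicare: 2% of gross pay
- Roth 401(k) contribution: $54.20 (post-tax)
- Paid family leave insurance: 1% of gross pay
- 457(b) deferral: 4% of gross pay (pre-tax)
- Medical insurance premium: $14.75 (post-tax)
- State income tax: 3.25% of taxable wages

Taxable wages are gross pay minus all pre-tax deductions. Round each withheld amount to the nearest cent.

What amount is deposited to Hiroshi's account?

Regular pay: 40 × $15.24 = $609.60
Overtime pay: 2 × $15.24 × 1.5 = $45.72
Gross pay = $609.60 + $45.72 = $655.32
457(b) deferral: $655.32 × 0.04 = $26.21
Taxable wages = $655.32 − $26.21 = $629.11
State income tax: $629.11 × 0.0325 = $20.45
Federal tax withheld: $629.11 × 0.11 = $69.20
City income tax: $629.11 × 0.01 = $6.29
State unemployment insurance (employee share): $655.32 × 0.0075 = $4.91
Medicare: $655.32 × 0.02 = $13.11
Paid family leave insurance: $655.32 × 0.01 = $6.55
Medical insurance premium: $14.75
Roth 401(k) contribution: $54.20
Total deductions = $26.21 + $20.45 + $69.20 + $6.29 + $4.91 + $13.11 + $6.55 + $14.75 + $54.20 = $215.67
Net pay = $655.32 − $215.67 = $439.65

$439.65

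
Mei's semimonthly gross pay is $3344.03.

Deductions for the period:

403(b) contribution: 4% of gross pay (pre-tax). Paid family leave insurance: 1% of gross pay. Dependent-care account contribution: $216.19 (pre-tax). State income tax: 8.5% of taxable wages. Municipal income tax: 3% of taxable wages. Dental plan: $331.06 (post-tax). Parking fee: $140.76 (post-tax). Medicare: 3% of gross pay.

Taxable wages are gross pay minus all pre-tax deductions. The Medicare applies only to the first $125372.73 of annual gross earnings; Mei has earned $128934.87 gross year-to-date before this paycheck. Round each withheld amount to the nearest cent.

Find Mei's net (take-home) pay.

$2144.50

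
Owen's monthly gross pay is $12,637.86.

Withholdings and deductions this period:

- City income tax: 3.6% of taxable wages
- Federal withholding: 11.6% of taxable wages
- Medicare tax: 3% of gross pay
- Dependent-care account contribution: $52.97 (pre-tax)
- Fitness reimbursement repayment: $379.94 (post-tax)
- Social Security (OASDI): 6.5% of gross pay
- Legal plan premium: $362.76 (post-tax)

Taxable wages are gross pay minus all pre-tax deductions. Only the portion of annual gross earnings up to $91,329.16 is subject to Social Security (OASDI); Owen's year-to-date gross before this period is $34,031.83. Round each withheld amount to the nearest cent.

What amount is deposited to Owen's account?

Dependent-care account contribution: $52.97
Taxable wages = $12,637.86 − $52.97 = $12,584.89
City income tax: $12,584.89 × 0.036 = $453.06
Federal withholding: $12,584.89 × 0.116 = $1,459.85
Medicare tax: $12,637.86 × 0.03 = $379.14
Social Security (OASDI): cap not yet reached, full $12,637.86 is subject → $12,637.86 × 0.065 = $821.46
Legal plan premium: $362.76
Fitness reimbursement repayment: $379.94
Total deductions = $52.97 + $453.06 + $1,459.85 + $379.14 + $821.46 + $362.76 + $379.94 = $3,909.18
Net pay = $12,637.86 − $3,909.18 = $8,728.68

$8,728.68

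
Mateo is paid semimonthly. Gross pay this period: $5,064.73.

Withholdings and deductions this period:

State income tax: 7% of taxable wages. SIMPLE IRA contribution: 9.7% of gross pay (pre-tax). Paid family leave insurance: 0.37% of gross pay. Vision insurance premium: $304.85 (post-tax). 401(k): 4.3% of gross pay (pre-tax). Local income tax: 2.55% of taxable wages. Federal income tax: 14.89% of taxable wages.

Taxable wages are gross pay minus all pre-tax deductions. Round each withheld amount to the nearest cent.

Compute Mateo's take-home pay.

$2,967.55

401(k): $5,064.73 × 0.043 = $217.78
SIMPLE IRA contribution: $5,064.73 × 0.097 = $491.28
Pre-tax total = $217.78 + $491.28 = $709.06
Taxable wages = $5,064.73 − $709.06 = $4,355.67
State income tax: $4,355.67 × 0.07 = $304.90
Local income tax: $4,355.67 × 0.0255 = $111.07
Federal income tax: $4,355.67 × 0.1489 = $648.56
Paid family leave insurance: $5,064.73 × 0.0037 = $18.74
Vision insurance premium: $304.85
Total deductions = $217.78 + $491.28 + $304.90 + $111.07 + $648.56 + $18.74 + $304.85 = $2,097.18
Net pay = $5,064.73 − $2,097.18 = $2,967.55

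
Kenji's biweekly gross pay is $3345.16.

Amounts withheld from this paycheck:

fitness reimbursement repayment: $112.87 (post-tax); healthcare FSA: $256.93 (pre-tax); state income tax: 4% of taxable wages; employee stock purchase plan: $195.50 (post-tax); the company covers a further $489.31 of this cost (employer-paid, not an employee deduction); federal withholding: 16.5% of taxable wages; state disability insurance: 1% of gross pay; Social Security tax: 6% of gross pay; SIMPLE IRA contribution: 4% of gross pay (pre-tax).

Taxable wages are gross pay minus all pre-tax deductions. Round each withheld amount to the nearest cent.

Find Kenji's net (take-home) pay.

Healthcare FSA: $256.93
SIMPLE IRA contribution: $3345.16 × 0.04 = $133.81
Pre-tax total = $256.93 + $133.81 = $390.74
Taxable wages = $3345.16 − $390.74 = $2954.42
Federal withholding: $2954.42 × 0.165 = $487.48
State income tax: $2954.42 × 0.04 = $118.18
State disability insurance: $3345.16 × 0.01 = $33.45
Social Security tax: $3345.16 × 0.06 = $200.71
Fitness reimbursement repayment: $112.87
Employee stock purchase plan: $195.50
(Employer's $489.31 toward employee stock purchase plan is not withheld from the employee.)
Total deductions = $256.93 + $133.81 + $487.48 + $118.18 + $33.45 + $200.71 + $112.87 + $195.50 = $1538.93
Net pay = $3345.16 − $1538.93 = $1806.23

$1806.23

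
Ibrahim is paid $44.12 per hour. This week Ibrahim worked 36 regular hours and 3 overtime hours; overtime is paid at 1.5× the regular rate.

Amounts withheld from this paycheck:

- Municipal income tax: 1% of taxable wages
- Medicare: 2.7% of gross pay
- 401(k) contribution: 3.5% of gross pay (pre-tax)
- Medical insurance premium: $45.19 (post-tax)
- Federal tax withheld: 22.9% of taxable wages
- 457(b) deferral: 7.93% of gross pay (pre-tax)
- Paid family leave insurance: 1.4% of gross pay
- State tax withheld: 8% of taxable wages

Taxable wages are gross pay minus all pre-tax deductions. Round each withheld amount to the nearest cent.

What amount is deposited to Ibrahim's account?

$959.30

Regular pay: 36 × $44.12 = $1,588.32
Overtime pay: 3 × $44.12 × 1.5 = $198.54
Gross pay = $1,588.32 + $198.54 = $1,786.86
457(b) deferral: $1,786.86 × 0.0793 = $141.70
401(k) contribution: $1,786.86 × 0.035 = $62.54
Pre-tax total = $141.70 + $62.54 = $204.24
Taxable wages = $1,786.86 − $204.24 = $1,582.62
State tax withheld: $1,582.62 × 0.08 = $126.61
Municipal income tax: $1,582.62 × 0.01 = $15.83
Federal tax withheld: $1,582.62 × 0.229 = $362.42
Medicare: $1,786.86 × 0.027 = $48.25
Paid family leave insurance: $1,786.86 × 0.014 = $25.02
Medical insurance premium: $45.19
Total deductions = $141.70 + $62.54 + $126.61 + $15.83 + $362.42 + $48.25 + $25.02 + $45.19 = $827.56
Net pay = $1,786.86 − $827.56 = $959.30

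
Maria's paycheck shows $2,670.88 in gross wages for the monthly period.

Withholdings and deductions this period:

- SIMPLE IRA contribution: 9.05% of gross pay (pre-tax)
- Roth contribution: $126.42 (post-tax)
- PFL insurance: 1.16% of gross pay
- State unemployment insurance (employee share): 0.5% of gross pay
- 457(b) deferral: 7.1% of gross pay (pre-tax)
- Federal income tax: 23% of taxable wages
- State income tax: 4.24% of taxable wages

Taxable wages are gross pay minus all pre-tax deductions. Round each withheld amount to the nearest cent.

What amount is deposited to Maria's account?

$1,458.74

SIMPLE IRA contribution: $2,670.88 × 0.0905 = $241.71
457(b) deferral: $2,670.88 × 0.071 = $189.63
Pre-tax total = $241.71 + $189.63 = $431.34
Taxable wages = $2,670.88 − $431.34 = $2,239.54
State income tax: $2,239.54 × 0.0424 = $94.96
Federal income tax: $2,239.54 × 0.23 = $515.09
PFL insurance: $2,670.88 × 0.0116 = $30.98
State unemployment insurance (employee share): $2,670.88 × 0.005 = $13.35
Roth contribution: $126.42
Total deductions = $241.71 + $189.63 + $94.96 + $515.09 + $30.98 + $13.35 + $126.42 = $1,212.14
Net pay = $2,670.88 − $1,212.14 = $1,458.74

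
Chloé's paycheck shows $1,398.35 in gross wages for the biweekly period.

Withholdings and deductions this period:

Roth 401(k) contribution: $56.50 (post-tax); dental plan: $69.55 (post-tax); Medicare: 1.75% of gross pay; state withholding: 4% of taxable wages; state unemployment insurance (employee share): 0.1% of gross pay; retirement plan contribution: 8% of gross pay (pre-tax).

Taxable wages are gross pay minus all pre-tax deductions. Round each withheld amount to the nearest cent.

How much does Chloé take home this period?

$1,083.10

Retirement plan contribution: $1,398.35 × 0.08 = $111.87
Taxable wages = $1,398.35 − $111.87 = $1,286.48
State withholding: $1,286.48 × 0.04 = $51.46
Medicare: $1,398.35 × 0.0175 = $24.47
State unemployment insurance (employee share): $1,398.35 × 0.001 = $1.40
Dental plan: $69.55
Roth 401(k) contribution: $56.50
Total deductions = $111.87 + $51.46 + $24.47 + $1.40 + $69.55 + $56.50 = $315.25
Net pay = $1,398.35 − $315.25 = $1,083.10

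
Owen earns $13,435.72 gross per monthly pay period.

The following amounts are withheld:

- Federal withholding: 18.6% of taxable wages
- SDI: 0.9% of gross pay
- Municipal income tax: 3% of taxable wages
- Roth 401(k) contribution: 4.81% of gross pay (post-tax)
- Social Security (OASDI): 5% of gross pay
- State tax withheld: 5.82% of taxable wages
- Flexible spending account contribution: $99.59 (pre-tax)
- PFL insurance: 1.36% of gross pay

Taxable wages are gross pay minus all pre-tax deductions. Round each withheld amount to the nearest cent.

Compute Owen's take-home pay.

$8,057.67

Flexible spending account contribution: $99.59
Taxable wages = $13,435.72 − $99.59 = $13,336.13
State tax withheld: $13,336.13 × 0.0582 = $776.16
Federal withholding: $13,336.13 × 0.186 = $2,480.52
Municipal income tax: $13,336.13 × 0.03 = $400.08
PFL insurance: $13,435.72 × 0.0136 = $182.73
Social Security (OASDI): $13,435.72 × 0.05 = $671.79
SDI: $13,435.72 × 0.009 = $120.92
Roth 401(k) contribution: $13,435.72 × 0.0481 = $646.26
Total deductions = $99.59 + $776.16 + $2,480.52 + $400.08 + $182.73 + $671.79 + $120.92 + $646.26 = $5,378.05
Net pay = $13,435.72 − $5,378.05 = $8,057.67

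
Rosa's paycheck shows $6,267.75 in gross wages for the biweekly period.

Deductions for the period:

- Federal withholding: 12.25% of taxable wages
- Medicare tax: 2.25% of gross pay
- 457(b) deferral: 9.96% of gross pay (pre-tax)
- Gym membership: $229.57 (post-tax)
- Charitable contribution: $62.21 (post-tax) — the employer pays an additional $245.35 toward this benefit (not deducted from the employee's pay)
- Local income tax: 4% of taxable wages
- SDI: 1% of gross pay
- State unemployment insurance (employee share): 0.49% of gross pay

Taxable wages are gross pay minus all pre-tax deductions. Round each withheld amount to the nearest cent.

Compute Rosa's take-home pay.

$4,200.22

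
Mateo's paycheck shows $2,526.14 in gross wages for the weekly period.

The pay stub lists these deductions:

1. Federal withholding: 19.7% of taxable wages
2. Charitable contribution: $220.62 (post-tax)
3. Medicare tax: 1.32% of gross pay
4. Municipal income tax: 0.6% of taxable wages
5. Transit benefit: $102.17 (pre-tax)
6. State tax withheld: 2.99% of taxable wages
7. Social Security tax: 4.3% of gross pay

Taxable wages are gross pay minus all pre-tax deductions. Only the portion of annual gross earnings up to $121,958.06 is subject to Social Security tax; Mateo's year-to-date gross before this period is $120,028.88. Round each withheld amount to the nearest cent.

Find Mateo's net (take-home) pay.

$1,522.51

Transit benefit: $102.17
Taxable wages = $2,526.14 − $102.17 = $2,423.97
Municipal income tax: $2,423.97 × 0.006 = $14.54
Federal withholding: $2,423.97 × 0.197 = $477.52
State tax withheld: $2,423.97 × 0.0299 = $72.48
Social Security tax: only $121,958.06 − $120,028.88 = $1,929.18 of this check is subject → $1,929.18 × 0.043 = $82.95
Medicare tax: $2,526.14 × 0.0132 = $33.35
Charitable contribution: $220.62
Total deductions = $102.17 + $14.54 + $477.52 + $72.48 + $82.95 + $33.35 + $220.62 = $1,003.63
Net pay = $2,526.14 − $1,003.63 = $1,522.51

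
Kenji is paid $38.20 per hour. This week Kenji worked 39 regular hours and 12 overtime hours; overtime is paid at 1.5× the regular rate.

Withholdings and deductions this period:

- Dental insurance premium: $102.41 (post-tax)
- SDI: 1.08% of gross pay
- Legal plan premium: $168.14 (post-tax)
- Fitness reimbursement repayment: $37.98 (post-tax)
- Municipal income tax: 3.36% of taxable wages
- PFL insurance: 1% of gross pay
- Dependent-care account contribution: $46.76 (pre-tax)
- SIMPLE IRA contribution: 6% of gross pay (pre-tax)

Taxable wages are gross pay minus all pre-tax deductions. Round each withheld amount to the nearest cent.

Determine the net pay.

$1,578.98

Regular pay: 39 × $38.20 = $1,489.80
Overtime pay: 12 × $38.20 × 1.5 = $687.60
Gross pay = $1,489.80 + $687.60 = $2,177.40
SIMPLE IRA contribution: $2,177.40 × 0.06 = $130.64
Dependent-care account contribution: $46.76
Pre-tax total = $130.64 + $46.76 = $177.40
Taxable wages = $2,177.40 − $177.40 = $2,000.00
Municipal income tax: $2,000.00 × 0.0336 = $67.20
SDI: $2,177.40 × 0.0108 = $23.52
PFL insurance: $2,177.40 × 0.01 = $21.77
Legal plan premium: $168.14
Dental insurance premium: $102.41
Fitness reimbursement repayment: $37.98
Total deductions = $130.64 + $46.76 + $67.20 + $23.52 + $21.77 + $168.14 + $102.41 + $37.98 = $598.42
Net pay = $2,177.40 − $598.42 = $1,578.98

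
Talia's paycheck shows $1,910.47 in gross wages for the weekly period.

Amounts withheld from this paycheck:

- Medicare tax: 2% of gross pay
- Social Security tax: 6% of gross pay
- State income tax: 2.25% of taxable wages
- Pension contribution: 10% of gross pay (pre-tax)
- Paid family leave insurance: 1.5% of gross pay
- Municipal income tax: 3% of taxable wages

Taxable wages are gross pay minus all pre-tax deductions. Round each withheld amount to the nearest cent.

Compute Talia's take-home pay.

$1,447.65

Pension contribution: $1,910.47 × 0.1 = $191.05
Taxable wages = $1,910.47 − $191.05 = $1,719.42
Municipal income tax: $1,719.42 × 0.03 = $51.58
State income tax: $1,719.42 × 0.0225 = $38.69
Medicare tax: $1,910.47 × 0.02 = $38.21
Social Security tax: $1,910.47 × 0.06 = $114.63
Paid family leave insurance: $1,910.47 × 0.015 = $28.66
Total deductions = $191.05 + $51.58 + $38.69 + $38.21 + $114.63 + $28.66 = $462.82
Net pay = $1,910.47 − $462.82 = $1,447.65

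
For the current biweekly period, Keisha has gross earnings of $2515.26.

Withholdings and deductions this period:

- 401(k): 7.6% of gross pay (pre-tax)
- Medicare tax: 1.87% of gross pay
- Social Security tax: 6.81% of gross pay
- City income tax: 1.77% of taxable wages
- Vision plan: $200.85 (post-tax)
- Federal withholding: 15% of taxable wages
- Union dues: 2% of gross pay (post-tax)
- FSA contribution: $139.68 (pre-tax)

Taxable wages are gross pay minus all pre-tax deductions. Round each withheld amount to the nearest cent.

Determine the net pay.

401(k): $2515.26 × 0.076 = $191.16
FSA contribution: $139.68
Pre-tax total = $191.16 + $139.68 = $330.84
Taxable wages = $2515.26 − $330.84 = $2184.42
City income tax: $2184.42 × 0.0177 = $38.66
Federal withholding: $2184.42 × 0.15 = $327.66
Social Security tax: $2515.26 × 0.0681 = $171.29
Medicare tax: $2515.26 × 0.0187 = $47.04
Vision plan: $200.85
Union dues: $2515.26 × 0.02 = $50.31
Total deductions = $191.16 + $139.68 + $38.66 + $327.66 + $171.29 + $47.04 + $200.85 + $50.31 = $1166.65
Net pay = $2515.26 − $1166.65 = $1348.61

$1348.61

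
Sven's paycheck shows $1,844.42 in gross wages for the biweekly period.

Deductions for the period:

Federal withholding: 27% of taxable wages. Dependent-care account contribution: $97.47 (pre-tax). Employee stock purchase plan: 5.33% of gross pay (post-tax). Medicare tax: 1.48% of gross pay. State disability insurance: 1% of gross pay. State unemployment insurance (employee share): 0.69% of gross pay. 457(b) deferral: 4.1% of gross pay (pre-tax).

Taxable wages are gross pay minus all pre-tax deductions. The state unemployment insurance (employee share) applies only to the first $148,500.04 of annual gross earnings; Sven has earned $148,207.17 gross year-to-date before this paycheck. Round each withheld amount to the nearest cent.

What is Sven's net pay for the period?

Dependent-care account contribution: $97.47
457(b) deferral: $1,844.42 × 0.041 = $75.62
Pre-tax total = $97.47 + $75.62 = $173.09
Taxable wages = $1,844.42 − $173.09 = $1,671.33
Federal withholding: $1,671.33 × 0.27 = $451.26
Medicare tax: $1,844.42 × 0.0148 = $27.30
State unemployment insurance (employee share): only $148,500.04 − $148,207.17 = $292.87 of this check is subject → $292.87 × 0.0069 = $2.02
State disability insurance: $1,844.42 × 0.01 = $18.44
Employee stock purchase plan: $1,844.42 × 0.0533 = $98.31
Total deductions = $97.47 + $75.62 + $451.26 + $27.30 + $2.02 + $18.44 + $98.31 = $770.42
Net pay = $1,844.42 − $770.42 = $1,074.00

$1,074.00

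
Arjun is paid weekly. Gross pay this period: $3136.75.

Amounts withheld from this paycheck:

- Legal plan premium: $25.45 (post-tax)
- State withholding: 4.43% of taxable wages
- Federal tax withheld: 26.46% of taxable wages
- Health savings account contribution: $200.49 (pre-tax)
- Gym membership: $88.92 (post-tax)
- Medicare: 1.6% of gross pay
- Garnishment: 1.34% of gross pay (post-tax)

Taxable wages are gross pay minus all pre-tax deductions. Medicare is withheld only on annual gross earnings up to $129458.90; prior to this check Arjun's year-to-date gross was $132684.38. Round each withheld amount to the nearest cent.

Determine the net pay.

Health savings account contribution: $200.49
Taxable wages = $3136.75 − $200.49 = $2936.26
Federal tax withheld: $2936.26 × 0.2646 = $776.93
State withholding: $2936.26 × 0.0443 = $130.08
Medicare: annual cap $129458.90 already reached (YTD $132684.38), so $0.00
Legal plan premium: $25.45
Gym membership: $88.92
Garnishment: $3136.75 × 0.0134 = $42.03
Total deductions = $200.49 + $776.93 + $130.08 + $0.00 + $25.45 + $88.92 + $42.03 = $1263.90
Net pay = $3136.75 − $1263.90 = $1872.85

$1872.85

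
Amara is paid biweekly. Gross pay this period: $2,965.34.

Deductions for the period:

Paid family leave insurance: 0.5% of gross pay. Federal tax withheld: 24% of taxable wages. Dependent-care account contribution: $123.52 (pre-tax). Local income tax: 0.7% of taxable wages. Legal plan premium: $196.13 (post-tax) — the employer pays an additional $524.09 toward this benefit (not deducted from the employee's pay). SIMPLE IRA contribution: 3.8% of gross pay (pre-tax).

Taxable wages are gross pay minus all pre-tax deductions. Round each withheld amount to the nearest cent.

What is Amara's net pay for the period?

$1,844.09

Dependent-care account contribution: $123.52
SIMPLE IRA contribution: $2,965.34 × 0.038 = $112.68
Pre-tax total = $123.52 + $112.68 = $236.20
Taxable wages = $2,965.34 − $236.20 = $2,729.14
Local income tax: $2,729.14 × 0.007 = $19.10
Federal tax withheld: $2,729.14 × 0.24 = $654.99
Paid family leave insurance: $2,965.34 × 0.005 = $14.83
Legal plan premium: $196.13
(Employer's $524.09 toward legal plan premium is not withheld from the employee.)
Total deductions = $123.52 + $112.68 + $19.10 + $654.99 + $14.83 + $196.13 = $1,121.25
Net pay = $2,965.34 − $1,121.25 = $1,844.09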